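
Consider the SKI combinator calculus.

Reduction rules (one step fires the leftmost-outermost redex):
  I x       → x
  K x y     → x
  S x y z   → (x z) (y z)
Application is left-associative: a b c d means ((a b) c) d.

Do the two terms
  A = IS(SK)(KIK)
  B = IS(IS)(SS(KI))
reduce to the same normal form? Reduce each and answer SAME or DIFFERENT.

Answer: DIFFERENT — A ⇓ S(SK)I, B ⇓ SS(SS(KI))

Working:
Term A:
  start: IS(SK)(KIK)
  →1  S(SK)(KIK)
  →2  S(SK)I

Term B:
  start: IS(IS)(SS(KI))
  →1  S(IS)(SS(KI))
  →2  SS(SS(KI))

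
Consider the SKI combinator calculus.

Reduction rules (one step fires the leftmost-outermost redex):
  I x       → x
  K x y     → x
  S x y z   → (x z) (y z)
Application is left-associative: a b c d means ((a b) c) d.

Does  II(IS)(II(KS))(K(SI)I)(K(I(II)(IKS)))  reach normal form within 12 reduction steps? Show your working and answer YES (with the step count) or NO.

Answer: YES — reaches normal form S(SI(K(KS))) in 12 ≤ 12 steps

Reduction:
  start: II(IS)(II(KS))(K(SI)I)(K(I(II)(IKS)))
  step 1: I(IS)(II(KS))(K(SI)I)(K(I(II)(IKS)))
  step 2: IS(II(KS))(K(SI)I)(K(I(II)(IKS)))
  step 3: S(II(KS))(K(SI)I)(K(I(II)(IKS)))
  step 4: II(KS)(K(I(II)(IKS)))(K(SI)I(K(I(II)(IKS))))
  step 5: I(KS)(K(I(II)(IKS)))(K(SI)I(K(I(II)(IKS))))
  step 6: KS(K(I(II)(IKS)))(K(SI)I(K(I(II)(IKS))))
  step 7: S(K(SI)I(K(I(II)(IKS))))
  step 8: S(SI(K(I(II)(IKS))))
  step 9: S(SI(K(II(IKS))))
  step 10: S(SI(K(I(IKS))))
  step 11: S(SI(K(IKS)))
  step 12: S(SI(K(KS)))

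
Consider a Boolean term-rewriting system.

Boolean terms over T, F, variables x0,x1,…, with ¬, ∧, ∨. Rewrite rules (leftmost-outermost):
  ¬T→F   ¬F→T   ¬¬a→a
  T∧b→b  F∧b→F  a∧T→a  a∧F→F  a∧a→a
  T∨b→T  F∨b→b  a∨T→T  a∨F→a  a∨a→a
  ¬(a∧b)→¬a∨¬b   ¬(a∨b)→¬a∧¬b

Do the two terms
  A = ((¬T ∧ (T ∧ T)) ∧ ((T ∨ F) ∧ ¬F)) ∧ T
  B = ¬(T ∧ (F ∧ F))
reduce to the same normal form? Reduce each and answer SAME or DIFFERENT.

Answer: DIFFERENT — A ⇓ F, B ⇓ T

Reduction:
Term A:
  start: ((¬T ∧ (T ∧ T)) ∧ ((T ∨ F) ∧ ¬F)) ∧ T
  →1  (¬T ∧ (T ∧ T)) ∧ ((T ∨ F) ∧ ¬F)
  →2  (F ∧ (T ∧ T)) ∧ ((T ∨ F) ∧ ¬F)
  →3  F ∧ ((T ∨ F) ∧ ¬F)
  →4  F

Term B:
  start: ¬(T ∧ (F ∧ F))
  →1  ¬T ∨ ¬(F ∧ F)
  →2  F ∨ ¬(F ∧ F)
  →3  ¬(F ∧ F)
  →4  ¬F ∨ ¬F
  →5  ¬F
  →6  T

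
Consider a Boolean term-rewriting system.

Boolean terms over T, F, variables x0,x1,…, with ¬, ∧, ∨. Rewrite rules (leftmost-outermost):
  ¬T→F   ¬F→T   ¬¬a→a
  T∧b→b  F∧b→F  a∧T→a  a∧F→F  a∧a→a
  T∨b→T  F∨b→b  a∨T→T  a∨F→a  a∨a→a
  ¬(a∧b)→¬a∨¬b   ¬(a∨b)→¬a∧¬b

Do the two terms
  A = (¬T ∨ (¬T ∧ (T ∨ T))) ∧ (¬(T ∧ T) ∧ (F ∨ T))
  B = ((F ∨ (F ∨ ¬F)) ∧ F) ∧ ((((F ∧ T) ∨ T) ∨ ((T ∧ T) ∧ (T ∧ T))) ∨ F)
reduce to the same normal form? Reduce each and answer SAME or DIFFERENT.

Answer: SAME — A ⇓ F, B ⇓ F

Derivation:
Term A:
  start: (¬T ∨ (¬T ∧ (T ∨ T))) ∧ (¬(T ∧ T) ∧ (F ∨ T))
  →1  (F ∨ (¬T ∧ (T ∨ T))) ∧ (¬(T ∧ T) ∧ (F ∨ T))
  →2  (¬T ∧ (T ∨ T)) ∧ (¬(T ∧ T) ∧ (F ∨ T))
  →3  (F ∧ (T ∨ T)) ∧ (¬(T ∧ T) ∧ (F ∨ T))
  →4  F ∧ (¬(T ∧ T) ∧ (F ∨ T))
  →5  F

Term B:
  start: ((F ∨ (F ∨ ¬F)) ∧ F) ∧ ((((F ∧ T) ∨ T) ∨ ((T ∧ T) ∧ (T ∧ T))) ∨ F)
  →1  F ∧ ((((F ∧ T) ∨ T) ∨ ((T ∧ T) ∧ (T ∧ T))) ∨ F)
  →2  F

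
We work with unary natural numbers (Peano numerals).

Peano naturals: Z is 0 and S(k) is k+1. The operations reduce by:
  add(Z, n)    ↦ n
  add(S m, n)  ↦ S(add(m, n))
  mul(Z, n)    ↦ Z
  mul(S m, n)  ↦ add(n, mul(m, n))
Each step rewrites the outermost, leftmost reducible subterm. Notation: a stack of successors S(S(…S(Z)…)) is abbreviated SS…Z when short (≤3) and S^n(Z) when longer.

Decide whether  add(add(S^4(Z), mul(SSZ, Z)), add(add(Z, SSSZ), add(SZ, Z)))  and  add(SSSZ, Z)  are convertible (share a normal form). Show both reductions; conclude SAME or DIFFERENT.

Answer: DIFFERENT — A ⇓ S^8(Z), B ⇓ SSSZ

Working:
Term A:
  start: add(add(S^4(Z), mul(SSZ, Z)), add(add(Z, SSSZ), add(SZ, Z)))
  step 1: add(S(add(SSSZ, mul(SSZ, Z))), add(add(Z, SSSZ), add(SZ, Z)))
  step 2: S(add(add(SSSZ, mul(SSZ, Z)), add(add(Z, SSSZ), add(SZ, Z))))
  step 3: S(add(S(add(SSZ, mul(SSZ, Z))), add(add(Z, SSSZ), add(SZ, Z))))
  step 4: S(S(add(add(SSZ, mul(SSZ, Z)), add(add(Z, SSSZ), add(SZ, Z)))))
  step 5: S(S(add(S(add(SZ, mul(SSZ, Z))), add(add(Z, SSSZ), add(SZ, Z)))))
  step 6: S(S(S(add(add(SZ, mul(SSZ, Z)), add(add(Z, SSSZ), add(SZ, Z))))))
  step 7: S(S(S(add(S(add(Z, mul(SSZ, Z))), add(add(Z, SSSZ), add(SZ, Z))))))
  step 8: S(S(S(S(add(add(Z, mul(SSZ, Z)), add(add(Z, SSSZ), add(SZ, Z)))))))
  step 9: S(S(S(S(add(mul(SSZ, Z), add(add(Z, SSSZ), add(SZ, Z)))))))
  step 10: S(S(S(S(add(add(Z, mul(SZ, Z)), add(add(Z, SSSZ), add(SZ, Z)))))))
  step 11: S(S(S(S(add(mul(SZ, Z), add(add(Z, SSSZ), add(SZ, Z)))))))
  step 12: S(S(S(S(add(add(Z, mul(Z, Z)), add(add(Z, SSSZ), add(SZ, Z)))))))
  step 13: S(S(S(S(add(mul(Z, Z), add(add(Z, SSSZ), add(SZ, Z)))))))
  step 14: S(S(S(S(add(Z, add(add(Z, SSSZ), add(SZ, Z)))))))
  step 15: S(S(S(S(add(add(Z, SSSZ), add(SZ, Z))))))
  step 16: S(S(S(S(add(SSSZ, add(SZ, Z))))))
  step 17: S(S(S(S(S(add(SSZ, add(SZ, Z)))))))
  step 18: S(S(S(S(S(S(add(SZ, add(SZ, Z))))))))
  step 19: S(S(S(S(S(S(S(add(Z, add(SZ, Z)))))))))
  step 20: S(S(S(S(S(S(S(add(SZ, Z))))))))
  step 21: S(S(S(S(S(S(S(S(add(Z, Z)))))))))
  step 22: S^8(Z)

Term B:
  start: add(SSSZ, Z)
  step 1: S(add(SSZ, Z))
  step 2: S(S(add(SZ, Z)))
  step 3: S(S(S(add(Z, Z))))
  step 4: SSSZ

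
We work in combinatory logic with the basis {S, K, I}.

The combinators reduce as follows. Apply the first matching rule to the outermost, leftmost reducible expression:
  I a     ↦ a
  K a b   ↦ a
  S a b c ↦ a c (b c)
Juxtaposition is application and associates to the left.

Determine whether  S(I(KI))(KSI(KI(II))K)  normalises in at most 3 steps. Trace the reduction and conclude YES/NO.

  start: S(I(KI))(KSI(KI(II))K)
  [1] S(KI)(KSI(KI(II))K)
  [2] S(KI)(S(KI(II))K)
  [3] S(KI)(SIK)

Answer: YES — reaches normal form S(KI)(SIK) in 3 ≤ 3 steps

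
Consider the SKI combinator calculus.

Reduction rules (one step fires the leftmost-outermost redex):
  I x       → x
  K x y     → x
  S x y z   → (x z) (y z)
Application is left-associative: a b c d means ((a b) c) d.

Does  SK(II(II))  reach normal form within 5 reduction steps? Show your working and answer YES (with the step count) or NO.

  start: SK(II(II))
  [1] SK(I(II))
  [2] SK(II)
  [3] SKI

Answer: YES — reaches normal form SKI in 3 ≤ 5 steps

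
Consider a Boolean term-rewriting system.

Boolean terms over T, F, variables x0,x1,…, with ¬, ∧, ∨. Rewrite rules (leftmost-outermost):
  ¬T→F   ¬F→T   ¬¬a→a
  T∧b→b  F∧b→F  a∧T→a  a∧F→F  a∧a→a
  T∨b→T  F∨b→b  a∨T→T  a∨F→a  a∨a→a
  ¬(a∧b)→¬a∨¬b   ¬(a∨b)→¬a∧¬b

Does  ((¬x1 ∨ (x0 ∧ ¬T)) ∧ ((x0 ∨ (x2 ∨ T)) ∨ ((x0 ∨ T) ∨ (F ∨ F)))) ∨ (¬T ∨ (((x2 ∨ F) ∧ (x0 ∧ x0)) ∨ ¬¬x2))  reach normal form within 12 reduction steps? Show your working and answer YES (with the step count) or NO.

  start: ((¬x1 ∨ (x0 ∧ ¬T)) ∧ ((x0 ∨ (x2 ∨ T)) ∨ ((x0 ∨ T) ∨ (F ∨ F)))) ∨ (¬T ∨ (((x2 ∨ F) ∧ (x0 ∧ x0)) ∨ ¬¬x2))
  [1] ((¬x1 ∨ (x0 ∧ F)) ∧ ((x0 ∨ (x2 ∨ T)) ∨ ((x0 ∨ T) ∨ (F ∨ F)))) ∨ (¬T ∨ (((x2 ∨ F) ∧ (x0 ∧ x0)) ∨ ¬¬x2))
  [2] ((¬x1 ∨ F) ∧ ((x0 ∨ (x2 ∨ T)) ∨ ((x0 ∨ T) ∨ (F ∨ F)))) ∨ (¬T ∨ (((x2 ∨ F) ∧ (x0 ∧ x0)) ∨ ¬¬x2))
  [3] (¬x1 ∧ ((x0 ∨ (x2 ∨ T)) ∨ ((x0 ∨ T) ∨ (F ∨ F)))) ∨ (¬T ∨ (((x2 ∨ F) ∧ (x0 ∧ x0)) ∨ ¬¬x2))
  [4] (¬x1 ∧ ((x0 ∨ T) ∨ ((x0 ∨ T) ∨ (F ∨ F)))) ∨ (¬T ∨ (((x2 ∨ F) ∧ (x0 ∧ x0)) ∨ ¬¬x2))
  [5] (¬x1 ∧ (T ∨ ((x0 ∨ T) ∨ (F ∨ F)))) ∨ (¬T ∨ (((x2 ∨ F) ∧ (x0 ∧ x0)) ∨ ¬¬x2))
  [6] (¬x1 ∧ T) ∨ (¬T ∨ (((x2 ∨ F) ∧ (x0 ∧ x0)) ∨ ¬¬x2))
  [7] ¬x1 ∨ (¬T ∨ (((x2 ∨ F) ∧ (x0 ∧ x0)) ∨ ¬¬x2))
  [8] ¬x1 ∨ (F ∨ (((x2 ∨ F) ∧ (x0 ∧ x0)) ∨ ¬¬x2))
  [9] ¬x1 ∨ (((x2 ∨ F) ∧ (x0 ∧ x0)) ∨ ¬¬x2)
  [10] ¬x1 ∨ ((x2 ∧ (x0 ∧ x0)) ∨ ¬¬x2)
  [11] ¬x1 ∨ ((x2 ∧ x0) ∨ ¬¬x2)
  [12] ¬x1 ∨ ((x2 ∧ x0) ∨ x2)

Answer: YES — reaches normal form ¬x1 ∨ ((x2 ∧ x0) ∨ x2) in 12 ≤ 12 steps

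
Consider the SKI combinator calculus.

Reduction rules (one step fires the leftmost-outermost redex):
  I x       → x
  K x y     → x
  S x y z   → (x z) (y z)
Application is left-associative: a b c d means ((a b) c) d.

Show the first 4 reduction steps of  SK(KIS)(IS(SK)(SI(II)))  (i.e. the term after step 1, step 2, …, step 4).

  start: SK(KIS)(IS(SK)(SI(II)))
  step 1: K(IS(SK)(SI(II)))(KIS(IS(SK)(SI(II))))
  step 2: IS(SK)(SI(II))
  step 3: S(SK)(SI(II))
  step 4: S(SK)(SII)

Answer: after 4 steps: S(SK)(SII)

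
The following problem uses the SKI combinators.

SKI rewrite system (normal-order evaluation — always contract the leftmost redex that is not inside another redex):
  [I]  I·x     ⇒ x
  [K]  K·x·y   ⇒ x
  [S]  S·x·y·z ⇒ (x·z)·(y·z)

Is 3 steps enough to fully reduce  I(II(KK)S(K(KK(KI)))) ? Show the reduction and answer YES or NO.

Answer: NO — after 3 steps the term is KKS(K(KK(KI))), not yet normal

Derivation:
  start: I(II(KK)S(K(KK(KI))))
  →1  II(KK)S(K(KK(KI)))
  →2  I(KK)S(K(KK(KI)))
  →3  KKS(K(KK(KI)))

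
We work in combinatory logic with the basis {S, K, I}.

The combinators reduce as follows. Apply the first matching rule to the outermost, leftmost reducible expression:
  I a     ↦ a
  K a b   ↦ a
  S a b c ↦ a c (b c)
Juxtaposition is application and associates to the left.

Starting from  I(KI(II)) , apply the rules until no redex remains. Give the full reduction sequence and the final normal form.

Answer: normal form = I  (in 2 steps)

Reduction:
  start: I(KI(II))
  [1] KI(II)
  [2] I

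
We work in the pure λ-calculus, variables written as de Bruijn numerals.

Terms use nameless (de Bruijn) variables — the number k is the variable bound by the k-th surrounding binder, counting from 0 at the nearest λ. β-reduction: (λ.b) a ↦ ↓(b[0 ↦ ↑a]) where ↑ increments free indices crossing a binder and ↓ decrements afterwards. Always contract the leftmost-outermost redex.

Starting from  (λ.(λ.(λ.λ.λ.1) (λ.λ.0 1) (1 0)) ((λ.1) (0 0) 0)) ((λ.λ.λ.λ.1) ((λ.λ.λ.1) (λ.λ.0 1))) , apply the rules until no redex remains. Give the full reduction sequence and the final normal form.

Answer: normal form = λ.λ.λ.1  (in 6 steps)

Derivation:
  start: (λ.(λ.(λ.λ.λ.1) (λ.λ.0 1) (1 0)) ((λ.1) (0 0) 0)) ((λ.λ.λ.λ.1) ((λ.λ.λ.1) (λ.λ.0 1)))
  [1] (λ.(λ.λ.λ.1) (λ.λ.0 1) ((λ.λ.λ.λ.1) ((λ.λ.λ.1) (λ.λ.0 1)) 0)) ((λ.(λ.λ.λ.λ.1) ((λ.λ.λ.1) (λ.λ.0 1))) ((λ.λ.λ.λ.1) ((λ.λ.λ.1) (λ.λ.0 1)) ((λ.λ.λ.λ.1) ((λ.λ.λ.1) (λ.λ.0 1)))) ((λ.λ.λ.λ.1) ((λ.λ.λ.1) (λ.λ.0 1))))
  [2] (λ.λ.λ.1) (λ.λ.0 1) ((λ.λ.λ.λ.1) ((λ.λ.λ.1) (λ.λ.0 1)) ((λ.(λ.λ.λ.λ.1) ((λ.λ.λ.1) (λ.λ.0 1))) ((λ.λ.λ.λ.1) ((λ.λ.λ.1) (λ.λ.0 1)) ((λ.λ.λ.λ.1) ((λ.λ.λ.1) (λ.λ.0 1)))) ((λ.λ.λ.λ.1) ((λ.λ.λ.1) (λ.λ.0 1)))))
  [3] (λ.λ.1) ((λ.λ.λ.λ.1) ((λ.λ.λ.1) (λ.λ.0 1)) ((λ.(λ.λ.λ.λ.1) ((λ.λ.λ.1) (λ.λ.0 1))) ((λ.λ.λ.λ.1) ((λ.λ.λ.1) (λ.λ.0 1)) ((λ.λ.λ.λ.1) ((λ.λ.λ.1) (λ.λ.0 1)))) ((λ.λ.λ.λ.1) ((λ.λ.λ.1) (λ.λ.0 1)))))
  [4] λ.(λ.λ.λ.λ.1) ((λ.λ.λ.1) (λ.λ.0 1)) ((λ.(λ.λ.λ.λ.1) ((λ.λ.λ.1) (λ.λ.0 1))) ((λ.λ.λ.λ.1) ((λ.λ.λ.1) (λ.λ.0 1)) ((λ.λ.λ.λ.1) ((λ.λ.λ.1) (λ.λ.0 1)))) ((λ.λ.λ.λ.1) ((λ.λ.λ.1) (λ.λ.0 1))))
  [5] λ.(λ.λ.λ.1) ((λ.(λ.λ.λ.λ.1) ((λ.λ.λ.1) (λ.λ.0 1))) ((λ.λ.λ.λ.1) ((λ.λ.λ.1) (λ.λ.0 1)) ((λ.λ.λ.λ.1) ((λ.λ.λ.1) (λ.λ.0 1)))) ((λ.λ.λ.λ.1) ((λ.λ.λ.1) (λ.λ.0 1))))
  [6] λ.λ.λ.1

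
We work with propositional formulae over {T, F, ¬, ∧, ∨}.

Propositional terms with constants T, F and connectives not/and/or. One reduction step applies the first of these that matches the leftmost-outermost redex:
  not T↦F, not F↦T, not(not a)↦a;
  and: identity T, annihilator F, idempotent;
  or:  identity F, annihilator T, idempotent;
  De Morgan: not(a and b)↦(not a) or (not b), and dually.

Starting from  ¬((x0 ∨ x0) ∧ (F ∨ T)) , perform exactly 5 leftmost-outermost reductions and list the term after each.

  start: ¬((x0 ∨ x0) ∧ (F ∨ T))
  →1  ¬(x0 ∨ x0) ∨ ¬(F ∨ T)
  →2  (¬x0 ∧ ¬x0) ∨ ¬(F ∨ T)
  →3  ¬x0 ∨ ¬(F ∨ T)
  →4  ¬x0 ∨ (¬F ∧ ¬T)
  →5  ¬x0 ∨ (T ∧ ¬T)

Answer: after 5 steps: ¬x0 ∨ (T ∧ ¬T)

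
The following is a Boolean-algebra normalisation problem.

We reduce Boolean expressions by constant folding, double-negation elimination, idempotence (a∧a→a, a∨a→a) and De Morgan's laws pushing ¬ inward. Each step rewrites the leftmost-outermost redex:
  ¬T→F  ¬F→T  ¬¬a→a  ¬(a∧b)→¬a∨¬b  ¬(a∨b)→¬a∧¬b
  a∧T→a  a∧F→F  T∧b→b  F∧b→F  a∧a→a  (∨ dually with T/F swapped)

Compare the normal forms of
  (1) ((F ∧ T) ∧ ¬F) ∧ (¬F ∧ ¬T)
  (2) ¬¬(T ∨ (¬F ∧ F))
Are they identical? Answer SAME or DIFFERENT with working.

Term A:
  start: ((F ∧ T) ∧ ¬F) ∧ (¬F ∧ ¬T)
  step 1: (F ∧ ¬F) ∧ (¬F ∧ ¬T)
  step 2: F ∧ (¬F ∧ ¬T)
  step 3: F

Term B:
  start: ¬¬(T ∨ (¬F ∧ F))
  step 1: T ∨ (¬F ∧ F)
  step 2: T

Answer: DIFFERENT — A ⇓ F, B ⇓ T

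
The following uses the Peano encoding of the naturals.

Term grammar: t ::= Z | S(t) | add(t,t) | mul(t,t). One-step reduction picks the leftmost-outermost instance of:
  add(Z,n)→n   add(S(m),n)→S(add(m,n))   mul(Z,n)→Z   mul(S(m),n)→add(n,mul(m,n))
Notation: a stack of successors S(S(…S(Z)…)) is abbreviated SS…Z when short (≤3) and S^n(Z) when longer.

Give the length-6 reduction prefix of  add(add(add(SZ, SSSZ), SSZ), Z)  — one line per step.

  start: add(add(add(SZ, SSSZ), SSZ), Z)
  →1  add(add(S(add(Z, SSSZ)), SSZ), Z)
  →2  add(S(add(add(Z, SSSZ), SSZ)), Z)
  →3  S(add(add(add(Z, SSSZ), SSZ), Z))
  →4  S(add(add(SSSZ, SSZ), Z))
  →5  S(add(S(add(SSZ, SSZ)), Z))
  →6  S(S(add(add(SSZ, SSZ), Z)))

Answer: after 6 steps: S(S(add(add(SSZ, SSZ), Z)))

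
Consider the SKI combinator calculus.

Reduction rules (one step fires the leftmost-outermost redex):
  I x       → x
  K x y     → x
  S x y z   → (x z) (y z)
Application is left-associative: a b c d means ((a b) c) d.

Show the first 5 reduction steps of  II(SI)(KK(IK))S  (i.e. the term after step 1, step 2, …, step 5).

  start: II(SI)(KK(IK))S
  →1  I(SI)(KK(IK))S
  →2  SI(KK(IK))S
  →3  IS(KK(IK)S)
  →4  S(KK(IK)S)
  →5  S(KS)

Answer: after 5 steps: S(KS)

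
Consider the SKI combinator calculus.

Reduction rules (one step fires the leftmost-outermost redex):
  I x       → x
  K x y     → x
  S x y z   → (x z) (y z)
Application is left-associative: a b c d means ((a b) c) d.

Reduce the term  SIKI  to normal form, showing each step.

Answer: normal form = KI  (in 3 steps)

Derivation:
  start: SIKI
  [1] II(KI)
  [2] I(KI)
  [3] KI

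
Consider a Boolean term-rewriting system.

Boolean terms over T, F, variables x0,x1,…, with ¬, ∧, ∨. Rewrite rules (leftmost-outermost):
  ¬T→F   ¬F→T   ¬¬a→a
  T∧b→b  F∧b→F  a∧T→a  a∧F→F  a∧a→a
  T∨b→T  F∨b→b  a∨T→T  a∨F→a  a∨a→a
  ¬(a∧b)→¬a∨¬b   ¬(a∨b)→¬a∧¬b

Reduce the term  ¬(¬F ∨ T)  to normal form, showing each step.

Answer: normal form = F  (in 3 steps)

Derivation:
  start: ¬(¬F ∨ T)
  →1  ¬¬F ∧ ¬T
  →2  F ∧ ¬T
  →3  F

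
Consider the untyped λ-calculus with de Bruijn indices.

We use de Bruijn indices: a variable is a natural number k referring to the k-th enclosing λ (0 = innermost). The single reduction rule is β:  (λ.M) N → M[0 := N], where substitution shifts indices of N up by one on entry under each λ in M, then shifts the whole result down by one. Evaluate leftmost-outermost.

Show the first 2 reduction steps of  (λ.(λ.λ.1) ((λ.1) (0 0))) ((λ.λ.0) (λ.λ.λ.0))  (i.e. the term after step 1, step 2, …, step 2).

Answer: after 2 steps: λ.(λ.(λ.λ.0) (λ.λ.λ.0)) ((λ.λ.0) (λ.λ.λ.0) ((λ.λ.0) (λ.λ.λ.0)))

Working:
  start: (λ.(λ.λ.1) ((λ.1) (0 0))) ((λ.λ.0) (λ.λ.λ.0))
  step 1: (λ.λ.1) ((λ.(λ.λ.0) (λ.λ.λ.0)) ((λ.λ.0) (λ.λ.λ.0) ((λ.λ.0) (λ.λ.λ.0))))
  step 2: λ.(λ.(λ.λ.0) (λ.λ.λ.0)) ((λ.λ.0) (λ.λ.λ.0) ((λ.λ.0) (λ.λ.λ.0)))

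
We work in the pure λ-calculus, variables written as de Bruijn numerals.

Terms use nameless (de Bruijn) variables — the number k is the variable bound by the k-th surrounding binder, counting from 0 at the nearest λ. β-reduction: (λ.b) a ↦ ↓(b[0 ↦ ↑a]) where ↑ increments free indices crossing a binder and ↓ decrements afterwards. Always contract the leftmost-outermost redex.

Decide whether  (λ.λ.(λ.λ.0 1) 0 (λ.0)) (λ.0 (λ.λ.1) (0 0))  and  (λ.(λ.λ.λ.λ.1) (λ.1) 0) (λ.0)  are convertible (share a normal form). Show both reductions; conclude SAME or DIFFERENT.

Answer: DIFFERENT — A ⇓ λ.0, B ⇓ λ.λ.1

Derivation:
Term A:
  start: (λ.λ.(λ.λ.0 1) 0 (λ.0)) (λ.0 (λ.λ.1) (0 0))
  →1  λ.(λ.λ.0 1) 0 (λ.0)
  →2  λ.(λ.0 1) (λ.0)
  →3  λ.(λ.0) 0
  →4  λ.0

Term B:
  start: (λ.(λ.λ.λ.λ.1) (λ.1) 0) (λ.0)
  →1  (λ.λ.λ.λ.1) (λ.λ.0) (λ.0)
  →2  (λ.λ.λ.1) (λ.0)
  →3  λ.λ.1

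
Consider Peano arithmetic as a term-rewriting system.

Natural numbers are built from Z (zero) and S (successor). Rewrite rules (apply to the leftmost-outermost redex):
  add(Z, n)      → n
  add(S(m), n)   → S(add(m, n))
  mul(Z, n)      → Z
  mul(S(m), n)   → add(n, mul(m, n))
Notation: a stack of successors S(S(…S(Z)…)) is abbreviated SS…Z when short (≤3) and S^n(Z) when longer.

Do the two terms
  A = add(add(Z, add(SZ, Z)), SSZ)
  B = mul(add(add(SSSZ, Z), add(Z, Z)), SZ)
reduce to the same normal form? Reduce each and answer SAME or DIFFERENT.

Term A:
  start: add(add(Z, add(SZ, Z)), SSZ)
  [1] add(add(SZ, Z), SSZ)
  [2] add(S(add(Z, Z)), SSZ)
  [3] S(add(add(Z, Z), SSZ))
  [4] S(add(Z, SSZ))
  [5] SSSZ

Term B:
  start: mul(add(add(SSSZ, Z), add(Z, Z)), SZ)
  [1] mul(add(S(add(SSZ, Z)), add(Z, Z)), SZ)
  [2] mul(S(add(add(SSZ, Z), add(Z, Z))), SZ)
  [3] add(SZ, mul(add(add(SSZ, Z), add(Z, Z)), SZ))
  [4] S(add(Z, mul(add(add(SSZ, Z), add(Z, Z)), SZ)))
  [5] S(mul(add(add(SSZ, Z), add(Z, Z)), SZ))
  [6] S(mul(add(S(add(SZ, Z)), add(Z, Z)), SZ))
  [7] S(mul(S(add(add(SZ, Z), add(Z, Z))), SZ))
  [8] S(add(SZ, mul(add(add(SZ, Z), add(Z, Z)), SZ)))
  [9] S(S(add(Z, mul(add(add(SZ, Z), add(Z, Z)), SZ))))
  [10] S(S(mul(add(add(SZ, Z), add(Z, Z)), SZ)))
  [11] S(S(mul(add(S(add(Z, Z)), add(Z, Z)), SZ)))
  [12] S(S(mul(S(add(add(Z, Z), add(Z, Z))), SZ)))
  [13] S(S(add(SZ, mul(add(add(Z, Z), add(Z, Z)), SZ))))
  [14] S(S(S(add(Z, mul(add(add(Z, Z), add(Z, Z)), SZ)))))
  [15] S(S(S(mul(add(add(Z, Z), add(Z, Z)), SZ))))
  [16] S(S(S(mul(add(Z, add(Z, Z)), SZ))))
  [17] S(S(S(mul(add(Z, Z), SZ))))
  [18] S(S(S(mul(Z, SZ))))
  [19] SSSZ

Answer: SAME — A ⇓ SSSZ, B ⇓ SSSZ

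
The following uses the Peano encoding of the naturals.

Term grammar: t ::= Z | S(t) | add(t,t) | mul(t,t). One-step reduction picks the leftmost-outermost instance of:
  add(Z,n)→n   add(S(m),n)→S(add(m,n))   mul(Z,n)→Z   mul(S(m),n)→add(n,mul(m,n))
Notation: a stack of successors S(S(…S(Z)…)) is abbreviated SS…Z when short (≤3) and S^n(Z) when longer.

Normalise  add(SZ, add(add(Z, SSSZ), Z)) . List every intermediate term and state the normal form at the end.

  start: add(SZ, add(add(Z, SSSZ), Z))
  →1  S(add(Z, add(add(Z, SSSZ), Z)))
  →2  S(add(add(Z, SSSZ), Z))
  →3  S(add(SSSZ, Z))
  →4  S(S(add(SSZ, Z)))
  →5  S(S(S(add(SZ, Z))))
  →6  S(S(S(S(add(Z, Z)))))
  →7  S^4(Z)

Answer: normal form = S^4(Z)  (in 7 steps)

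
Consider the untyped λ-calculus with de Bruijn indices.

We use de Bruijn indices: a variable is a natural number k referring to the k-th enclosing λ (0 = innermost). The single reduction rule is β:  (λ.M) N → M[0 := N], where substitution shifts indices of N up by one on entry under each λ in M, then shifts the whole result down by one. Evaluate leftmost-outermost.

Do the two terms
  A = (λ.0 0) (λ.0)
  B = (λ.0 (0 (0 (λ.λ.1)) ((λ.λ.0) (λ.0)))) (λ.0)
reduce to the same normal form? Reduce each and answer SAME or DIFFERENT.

Answer: DIFFERENT — A ⇓ λ.0, B ⇓ λ.λ.0

Derivation:
Term A:
  start: (λ.0 0) (λ.0)
  [1] (λ.0) (λ.0)
  [2] λ.0

Term B:
  start: (λ.0 (0 (0 (λ.λ.1)) ((λ.λ.0) (λ.0)))) (λ.0)
  [1] (λ.0) ((λ.0) ((λ.0) (λ.λ.1)) ((λ.λ.0) (λ.0)))
  [2] (λ.0) ((λ.0) (λ.λ.1)) ((λ.λ.0) (λ.0))
  [3] (λ.0) (λ.λ.1) ((λ.λ.0) (λ.0))
  [4] (λ.λ.1) ((λ.λ.0) (λ.0))
  [5] λ.(λ.λ.0) (λ.0)
  [6] λ.λ.0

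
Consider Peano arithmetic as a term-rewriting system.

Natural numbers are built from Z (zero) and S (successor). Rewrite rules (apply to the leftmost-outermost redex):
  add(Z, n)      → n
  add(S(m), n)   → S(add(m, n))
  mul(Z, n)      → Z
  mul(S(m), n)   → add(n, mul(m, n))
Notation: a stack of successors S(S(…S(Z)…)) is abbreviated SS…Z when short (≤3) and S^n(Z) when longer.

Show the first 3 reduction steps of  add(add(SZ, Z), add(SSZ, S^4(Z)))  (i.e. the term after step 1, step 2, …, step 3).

Answer: after 3 steps: S(add(Z, add(SSZ, S^4(Z))))

Working:
  start: add(add(SZ, Z), add(SSZ, S^4(Z)))
  step 1: add(S(add(Z, Z)), add(SSZ, S^4(Z)))
  step 2: S(add(add(Z, Z), add(SSZ, S^4(Z))))
  step 3: S(add(Z, add(SSZ, S^4(Z))))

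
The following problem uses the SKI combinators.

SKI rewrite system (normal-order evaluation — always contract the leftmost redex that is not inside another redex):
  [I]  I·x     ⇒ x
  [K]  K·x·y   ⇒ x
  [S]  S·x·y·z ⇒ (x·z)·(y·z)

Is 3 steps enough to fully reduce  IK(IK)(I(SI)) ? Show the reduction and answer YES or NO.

Answer: YES — reaches normal form K in 3 ≤ 3 steps

Working:
  start: IK(IK)(I(SI))
  →1  K(IK)(I(SI))
  →2  IK
  →3  K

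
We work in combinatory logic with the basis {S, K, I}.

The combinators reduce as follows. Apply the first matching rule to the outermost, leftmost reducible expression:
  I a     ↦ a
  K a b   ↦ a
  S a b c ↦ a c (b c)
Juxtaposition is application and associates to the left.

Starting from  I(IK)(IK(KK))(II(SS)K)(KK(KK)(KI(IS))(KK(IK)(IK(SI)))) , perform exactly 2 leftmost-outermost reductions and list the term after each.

Answer: after 2 steps: K(IK(KK))(II(SS)K)(KK(KK)(KI(IS))(KK(IK)(IK(SI))))

Reduction:
  start: I(IK)(IK(KK))(II(SS)K)(KK(KK)(KI(IS))(KK(IK)(IK(SI))))
  [1] IK(IK(KK))(II(SS)K)(KK(KK)(KI(IS))(KK(IK)(IK(SI))))
  [2] K(IK(KK))(II(SS)K)(KK(KK)(KI(IS))(KK(IK)(IK(SI))))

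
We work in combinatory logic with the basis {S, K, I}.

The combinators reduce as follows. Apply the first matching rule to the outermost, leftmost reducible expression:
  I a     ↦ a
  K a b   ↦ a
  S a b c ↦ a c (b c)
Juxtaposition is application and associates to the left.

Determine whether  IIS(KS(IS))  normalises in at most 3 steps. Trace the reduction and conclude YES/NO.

Answer: YES — reaches normal form SS in 3 ≤ 3 steps

Reduction:
  start: IIS(KS(IS))
  step 1: IS(KS(IS))
  step 2: S(KS(IS))
  step 3: SS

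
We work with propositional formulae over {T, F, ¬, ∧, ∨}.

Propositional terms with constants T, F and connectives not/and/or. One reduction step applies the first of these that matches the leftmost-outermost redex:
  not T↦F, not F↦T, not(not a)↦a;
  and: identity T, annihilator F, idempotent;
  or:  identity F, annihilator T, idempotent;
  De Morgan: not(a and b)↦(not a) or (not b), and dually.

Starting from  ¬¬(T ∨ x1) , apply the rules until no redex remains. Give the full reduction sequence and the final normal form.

  start: ¬¬(T ∨ x1)
  [1] T ∨ x1
  [2] T

Answer: normal form = T  (in 2 steps)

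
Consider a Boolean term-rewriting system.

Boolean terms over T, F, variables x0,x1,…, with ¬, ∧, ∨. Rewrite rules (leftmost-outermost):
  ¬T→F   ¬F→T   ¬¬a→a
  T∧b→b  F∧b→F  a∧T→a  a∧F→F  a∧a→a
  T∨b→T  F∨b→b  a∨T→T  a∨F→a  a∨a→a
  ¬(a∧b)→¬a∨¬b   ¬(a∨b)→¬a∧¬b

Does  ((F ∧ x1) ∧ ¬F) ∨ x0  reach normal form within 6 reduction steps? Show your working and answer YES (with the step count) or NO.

Answer: YES — reaches normal form x0 in 3 ≤ 6 steps

Working:
  start: ((F ∧ x1) ∧ ¬F) ∨ x0
  →1  (F ∧ ¬F) ∨ x0
  →2  F ∨ x0
  →3  x0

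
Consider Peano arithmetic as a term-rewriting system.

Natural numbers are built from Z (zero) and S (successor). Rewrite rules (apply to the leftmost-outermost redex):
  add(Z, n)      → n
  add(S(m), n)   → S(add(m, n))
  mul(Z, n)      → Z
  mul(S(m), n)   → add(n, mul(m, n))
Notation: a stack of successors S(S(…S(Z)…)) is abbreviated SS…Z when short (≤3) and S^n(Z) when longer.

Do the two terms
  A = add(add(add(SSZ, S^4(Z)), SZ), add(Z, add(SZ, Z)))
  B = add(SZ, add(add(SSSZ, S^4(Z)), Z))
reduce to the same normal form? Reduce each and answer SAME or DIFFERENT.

Term A:
  start: add(add(add(SSZ, S^4(Z)), SZ), add(Z, add(SZ, Z)))
  [1] add(add(S(add(SZ, S^4(Z))), SZ), add(Z, add(SZ, Z)))
  [2] add(S(add(add(SZ, S^4(Z)), SZ)), add(Z, add(SZ, Z)))
  [3] S(add(add(add(SZ, S^4(Z)), SZ), add(Z, add(SZ, Z))))
  [4] S(add(add(S(add(Z, S^4(Z))), SZ), add(Z, add(SZ, Z))))
  [5] S(add(S(add(add(Z, S^4(Z)), SZ)), add(Z, add(SZ, Z))))
  [6] S(S(add(add(add(Z, S^4(Z)), SZ), add(Z, add(SZ, Z)))))
  [7] S(S(add(add(S^4(Z), SZ), add(Z, add(SZ, Z)))))
  [8] S(S(add(S(add(SSSZ, SZ)), add(Z, add(SZ, Z)))))
  [9] S(S(S(add(add(SSSZ, SZ), add(Z, add(SZ, Z))))))
  [10] S(S(S(add(S(add(SSZ, SZ)), add(Z, add(SZ, Z))))))
  [11] S(S(S(S(add(add(SSZ, SZ), add(Z, add(SZ, Z)))))))
  [12] S(S(S(S(add(S(add(SZ, SZ)), add(Z, add(SZ, Z)))))))
  [13] S(S(S(S(S(add(add(SZ, SZ), add(Z, add(SZ, Z))))))))
  [14] S(S(S(S(S(add(S(add(Z, SZ)), add(Z, add(SZ, Z))))))))
  [15] S(S(S(S(S(S(add(add(Z, SZ), add(Z, add(SZ, Z)))))))))
  [16] S(S(S(S(S(S(add(SZ, add(Z, add(SZ, Z)))))))))
  [17] S(S(S(S(S(S(S(add(Z, add(Z, add(SZ, Z))))))))))
  [18] S(S(S(S(S(S(S(add(Z, add(SZ, Z)))))))))
  [19] S(S(S(S(S(S(S(add(SZ, Z))))))))
  [20] S(S(S(S(S(S(S(S(add(Z, Z)))))))))
  [21] S^8(Z)

Term B:
  start: add(SZ, add(add(SSSZ, S^4(Z)), Z))
  [1] S(add(Z, add(add(SSSZ, S^4(Z)), Z)))
  [2] S(add(add(SSSZ, S^4(Z)), Z))
  [3] S(add(S(add(SSZ, S^4(Z))), Z))
  [4] S(S(add(add(SSZ, S^4(Z)), Z)))
  [5] S(S(add(S(add(SZ, S^4(Z))), Z)))
  [6] S(S(S(add(add(SZ, S^4(Z)), Z))))
  [7] S(S(S(add(S(add(Z, S^4(Z))), Z))))
  [8] S(S(S(S(add(add(Z, S^4(Z)), Z)))))
  [9] S(S(S(S(add(S^4(Z), Z)))))
  [10] S(S(S(S(S(add(SSSZ, Z))))))
  [11] S(S(S(S(S(S(add(SSZ, Z)))))))
  [12] S(S(S(S(S(S(S(add(SZ, Z))))))))
  [13] S(S(S(S(S(S(S(S(add(Z, Z)))))))))
  [14] S^8(Z)

Answer: SAME — A ⇓ S^8(Z), B ⇓ S^8(Z)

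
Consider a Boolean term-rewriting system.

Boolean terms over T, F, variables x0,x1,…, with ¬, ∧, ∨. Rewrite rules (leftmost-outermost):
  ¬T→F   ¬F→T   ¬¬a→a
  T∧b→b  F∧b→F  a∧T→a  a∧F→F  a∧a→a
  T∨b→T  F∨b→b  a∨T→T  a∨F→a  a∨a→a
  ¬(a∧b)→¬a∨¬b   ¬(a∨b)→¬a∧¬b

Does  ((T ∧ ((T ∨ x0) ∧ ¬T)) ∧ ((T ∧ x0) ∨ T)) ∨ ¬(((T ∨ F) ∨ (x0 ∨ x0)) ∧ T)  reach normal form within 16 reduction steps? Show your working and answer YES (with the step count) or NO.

Answer: YES — reaches normal form F in 14 ≤ 16 steps

Working:
  start: ((T ∧ ((T ∨ x0) ∧ ¬T)) ∧ ((T ∧ x0) ∨ T)) ∨ ¬(((T ∨ F) ∨ (x0 ∨ x0)) ∧ T)
  [1] (((T ∨ x0) ∧ ¬T) ∧ ((T ∧ x0) ∨ T)) ∨ ¬(((T ∨ F) ∨ (x0 ∨ x0)) ∧ T)
  [2] ((T ∧ ¬T) ∧ ((T ∧ x0) ∨ T)) ∨ ¬(((T ∨ F) ∨ (x0 ∨ x0)) ∧ T)
  [3] (¬T ∧ ((T ∧ x0) ∨ T)) ∨ ¬(((T ∨ F) ∨ (x0 ∨ x0)) ∧ T)
  [4] (F ∧ ((T ∧ x0) ∨ T)) ∨ ¬(((T ∨ F) ∨ (x0 ∨ x0)) ∧ T)
  [5] F ∨ ¬(((T ∨ F) ∨ (x0 ∨ x0)) ∧ T)
  [6] ¬(((T ∨ F) ∨ (x0 ∨ x0)) ∧ T)
  [7] ¬((T ∨ F) ∨ (x0 ∨ x0)) ∨ ¬T
  [8] (¬(T ∨ F) ∧ ¬(x0 ∨ x0)) ∨ ¬T
  [9] ((¬T ∧ ¬F) ∧ ¬(x0 ∨ x0)) ∨ ¬T
  [10] ((F ∧ ¬F) ∧ ¬(x0 ∨ x0)) ∨ ¬T
  [11] (F ∧ ¬(x0 ∨ x0)) ∨ ¬T
  [12] F ∨ ¬T
  [13] ¬T
  [14] F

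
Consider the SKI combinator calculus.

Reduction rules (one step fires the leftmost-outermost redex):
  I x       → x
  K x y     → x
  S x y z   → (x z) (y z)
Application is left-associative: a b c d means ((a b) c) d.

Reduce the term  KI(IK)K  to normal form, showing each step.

Answer: normal form = K  (in 2 steps)

Reduction:
  start: KI(IK)K
  [1] IK
  [2] K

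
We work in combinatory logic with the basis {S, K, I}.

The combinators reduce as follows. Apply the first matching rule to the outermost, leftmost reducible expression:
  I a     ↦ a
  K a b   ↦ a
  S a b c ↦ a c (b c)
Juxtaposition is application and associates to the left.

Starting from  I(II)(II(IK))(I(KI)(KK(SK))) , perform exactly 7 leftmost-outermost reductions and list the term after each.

Answer: after 7 steps: K(KI(KK(SK)))

Reduction:
  start: I(II)(II(IK))(I(KI)(KK(SK)))
  step 1: II(II(IK))(I(KI)(KK(SK)))
  step 2: I(II(IK))(I(KI)(KK(SK)))
  step 3: II(IK)(I(KI)(KK(SK)))
  step 4: I(IK)(I(KI)(KK(SK)))
  step 5: IK(I(KI)(KK(SK)))
  step 6: K(I(KI)(KK(SK)))
  step 7: K(KI(KK(SK)))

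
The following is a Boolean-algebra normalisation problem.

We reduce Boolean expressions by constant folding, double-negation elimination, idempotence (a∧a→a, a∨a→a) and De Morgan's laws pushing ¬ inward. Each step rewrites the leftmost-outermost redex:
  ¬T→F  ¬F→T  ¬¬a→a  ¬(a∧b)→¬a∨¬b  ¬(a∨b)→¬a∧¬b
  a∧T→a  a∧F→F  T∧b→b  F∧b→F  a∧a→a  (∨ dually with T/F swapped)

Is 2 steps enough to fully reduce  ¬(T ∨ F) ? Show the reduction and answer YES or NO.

  start: ¬(T ∨ F)
  step 1: ¬T ∧ ¬F
  step 2: F ∧ ¬F

Answer: NO — after 2 steps the term is F ∧ ¬F, not yet normal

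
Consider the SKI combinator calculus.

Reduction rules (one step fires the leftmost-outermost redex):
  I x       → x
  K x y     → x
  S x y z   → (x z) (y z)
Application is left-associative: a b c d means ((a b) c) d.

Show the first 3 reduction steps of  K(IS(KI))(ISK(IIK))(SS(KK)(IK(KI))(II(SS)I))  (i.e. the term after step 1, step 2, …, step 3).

  start: K(IS(KI))(ISK(IIK))(SS(KK)(IK(KI))(II(SS)I))
  [1] IS(KI)(SS(KK)(IK(KI))(II(SS)I))
  [2] S(KI)(SS(KK)(IK(KI))(II(SS)I))
  [3] S(KI)(S(IK(KI))(KK(IK(KI)))(II(SS)I))

Answer: after 3 steps: S(KI)(S(IK(KI))(KK(IK(KI)))(II(SS)I))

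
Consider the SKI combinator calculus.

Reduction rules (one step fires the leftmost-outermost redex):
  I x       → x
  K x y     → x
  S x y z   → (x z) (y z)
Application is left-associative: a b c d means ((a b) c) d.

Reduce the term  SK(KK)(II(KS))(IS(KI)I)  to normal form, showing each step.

Answer: normal form = S  (in 5 steps)

Reduction:
  start: SK(KK)(II(KS))(IS(KI)I)
  [1] K(II(KS))(KK(II(KS)))(IS(KI)I)
  [2] II(KS)(IS(KI)I)
  [3] I(KS)(IS(KI)I)
  [4] KS(IS(KI)I)
  [5] S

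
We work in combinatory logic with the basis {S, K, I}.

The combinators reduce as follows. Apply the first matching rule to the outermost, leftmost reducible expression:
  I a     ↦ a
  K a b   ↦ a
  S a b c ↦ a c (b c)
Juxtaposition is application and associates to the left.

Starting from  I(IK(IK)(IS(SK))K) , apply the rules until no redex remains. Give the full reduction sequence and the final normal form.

  start: I(IK(IK)(IS(SK))K)
  [1] IK(IK)(IS(SK))K
  [2] K(IK)(IS(SK))K
  [3] IKK
  [4] KK

Answer: normal form = KK  (in 4 steps)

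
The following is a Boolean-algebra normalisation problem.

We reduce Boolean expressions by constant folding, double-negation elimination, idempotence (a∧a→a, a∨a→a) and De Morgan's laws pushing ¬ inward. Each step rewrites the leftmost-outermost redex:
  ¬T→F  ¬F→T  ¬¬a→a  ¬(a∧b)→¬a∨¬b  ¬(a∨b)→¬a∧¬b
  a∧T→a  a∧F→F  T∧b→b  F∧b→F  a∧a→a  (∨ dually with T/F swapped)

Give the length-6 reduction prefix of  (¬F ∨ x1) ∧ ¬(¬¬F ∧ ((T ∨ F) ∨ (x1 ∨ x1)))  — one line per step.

Answer: after 6 steps: T ∨ ¬((T ∨ F) ∨ (x1 ∨ x1))

Working:
  start: (¬F ∨ x1) ∧ ¬(¬¬F ∧ ((T ∨ F) ∨ (x1 ∨ x1)))
  step 1: (T ∨ x1) ∧ ¬(¬¬F ∧ ((T ∨ F) ∨ (x1 ∨ x1)))
  step 2: T ∧ ¬(¬¬F ∧ ((T ∨ F) ∨ (x1 ∨ x1)))
  step 3: ¬(¬¬F ∧ ((T ∨ F) ∨ (x1 ∨ x1)))
  step 4: ¬¬¬F ∨ ¬((T ∨ F) ∨ (x1 ∨ x1))
  step 5: ¬F ∨ ¬((T ∨ F) ∨ (x1 ∨ x1))
  step 6: T ∨ ¬((T ∨ F) ∨ (x1 ∨ x1))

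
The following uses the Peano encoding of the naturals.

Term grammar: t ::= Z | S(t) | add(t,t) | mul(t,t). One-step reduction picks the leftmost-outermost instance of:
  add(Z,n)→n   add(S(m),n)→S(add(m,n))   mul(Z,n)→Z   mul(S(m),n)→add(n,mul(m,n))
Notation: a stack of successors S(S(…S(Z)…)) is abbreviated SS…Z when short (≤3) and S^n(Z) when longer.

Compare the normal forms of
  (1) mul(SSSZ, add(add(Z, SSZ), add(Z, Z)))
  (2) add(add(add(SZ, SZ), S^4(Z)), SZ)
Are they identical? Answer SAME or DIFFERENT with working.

Term A:
  start: mul(SSSZ, add(add(Z, SSZ), add(Z, Z)))
  [1] add(add(add(Z, SSZ), add(Z, Z)), mul(SSZ, add(add(Z, SSZ), add(Z, Z))))
  [2] add(add(SSZ, add(Z, Z)), mul(SSZ, add(add(Z, SSZ), add(Z, Z))))
  [3] add(S(add(SZ, add(Z, Z))), mul(SSZ, add(add(Z, SSZ), add(Z, Z))))
  [4] S(add(add(SZ, add(Z, Z)), mul(SSZ, add(add(Z, SSZ), add(Z, Z)))))
  [5] S(add(S(add(Z, add(Z, Z))), mul(SSZ, add(add(Z, SSZ), add(Z, Z)))))
  [6] S(S(add(add(Z, add(Z, Z)), mul(SSZ, add(add(Z, SSZ), add(Z, Z))))))
  [7] S(S(add(add(Z, Z), mul(SSZ, add(add(Z, SSZ), add(Z, Z))))))
  [8] S(S(add(Z, mul(SSZ, add(add(Z, SSZ), add(Z, Z))))))
  [9] S(S(mul(SSZ, add(add(Z, SSZ), add(Z, Z)))))
  [10] S(S(add(add(add(Z, SSZ), add(Z, Z)), mul(SZ, add(add(Z, SSZ), add(Z, Z))))))
  [11] S(S(add(add(SSZ, add(Z, Z)), mul(SZ, add(add(Z, SSZ), add(Z, Z))))))
  [12] S(S(add(S(add(SZ, add(Z, Z))), mul(SZ, add(add(Z, SSZ), add(Z, Z))))))
  [13] S(S(S(add(add(SZ, add(Z, Z)), mul(SZ, add(add(Z, SSZ), add(Z, Z)))))))
  [14] S(S(S(add(S(add(Z, add(Z, Z))), mul(SZ, add(add(Z, SSZ), add(Z, Z)))))))
  [15] S(S(S(S(add(add(Z, add(Z, Z)), mul(SZ, add(add(Z, SSZ), add(Z, Z))))))))
  [16] S(S(S(S(add(add(Z, Z), mul(SZ, add(add(Z, SSZ), add(Z, Z))))))))
  [17] S(S(S(S(add(Z, mul(SZ, add(add(Z, SSZ), add(Z, Z))))))))
  [18] S(S(S(S(mul(SZ, add(add(Z, SSZ), add(Z, Z)))))))
  [19] S(S(S(S(add(add(add(Z, SSZ), add(Z, Z)), mul(Z, add(add(Z, SSZ), add(Z, Z))))))))
  [20] S(S(S(S(add(add(SSZ, add(Z, Z)), mul(Z, add(add(Z, SSZ), add(Z, Z))))))))
  [21] S(S(S(S(add(S(add(SZ, add(Z, Z))), mul(Z, add(add(Z, SSZ), add(Z, Z))))))))
  [22] S(S(S(S(S(add(add(SZ, add(Z, Z)), mul(Z, add(add(Z, SSZ), add(Z, Z)))))))))
  [23] S(S(S(S(S(add(S(add(Z, add(Z, Z))), mul(Z, add(add(Z, SSZ), add(Z, Z)))))))))
  [24] S(S(S(S(S(S(add(add(Z, add(Z, Z)), mul(Z, add(add(Z, SSZ), add(Z, Z))))))))))
  [25] S(S(S(S(S(S(add(add(Z, Z), mul(Z, add(add(Z, SSZ), add(Z, Z))))))))))
  [26] S(S(S(S(S(S(add(Z, mul(Z, add(add(Z, SSZ), add(Z, Z))))))))))
  [27] S(S(S(S(S(S(mul(Z, add(add(Z, SSZ), add(Z, Z)))))))))
  [28] S^6(Z)

Term B:
  start: add(add(add(SZ, SZ), S^4(Z)), SZ)
  [1] add(add(S(add(Z, SZ)), S^4(Z)), SZ)
  [2] add(S(add(add(Z, SZ), S^4(Z))), SZ)
  [3] S(add(add(add(Z, SZ), S^4(Z)), SZ))
  [4] S(add(add(SZ, S^4(Z)), SZ))
  [5] S(add(S(add(Z, S^4(Z))), SZ))
  [6] S(S(add(add(Z, S^4(Z)), SZ)))
  [7] S(S(add(S^4(Z), SZ)))
  [8] S(S(S(add(SSSZ, SZ))))
  [9] S(S(S(S(add(SSZ, SZ)))))
  [10] S(S(S(S(S(add(SZ, SZ))))))
  [11] S(S(S(S(S(S(add(Z, SZ)))))))
  [12] S^7(Z)

Answer: DIFFERENT — A ⇓ S^6(Z), B ⇓ S^7(Z)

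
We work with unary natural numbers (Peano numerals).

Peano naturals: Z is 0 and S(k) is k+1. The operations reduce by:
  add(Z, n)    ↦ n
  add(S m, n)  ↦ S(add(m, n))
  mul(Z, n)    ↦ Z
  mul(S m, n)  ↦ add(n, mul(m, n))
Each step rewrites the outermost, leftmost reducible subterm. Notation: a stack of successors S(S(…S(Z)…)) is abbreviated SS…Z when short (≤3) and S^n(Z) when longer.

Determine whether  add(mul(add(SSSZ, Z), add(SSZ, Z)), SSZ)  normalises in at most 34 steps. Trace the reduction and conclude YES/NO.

  start: add(mul(add(SSSZ, Z), add(SSZ, Z)), SSZ)
  step 1: add(mul(S(add(SSZ, Z)), add(SSZ, Z)), SSZ)
  step 2: add(add(add(SSZ, Z), mul(add(SSZ, Z), add(SSZ, Z))), SSZ)
  step 3: add(add(S(add(SZ, Z)), mul(add(SSZ, Z), add(SSZ, Z))), SSZ)
  step 4: add(S(add(add(SZ, Z), mul(add(SSZ, Z), add(SSZ, Z)))), SSZ)
  step 5: S(add(add(add(SZ, Z), mul(add(SSZ, Z), add(SSZ, Z))), SSZ))
  step 6: S(add(add(S(add(Z, Z)), mul(add(SSZ, Z), add(SSZ, Z))), SSZ))
  step 7: S(add(S(add(add(Z, Z), mul(add(SSZ, Z), add(SSZ, Z)))), SSZ))
  step 8: S(S(add(add(add(Z, Z), mul(add(SSZ, Z), add(SSZ, Z))), SSZ)))
  step 9: S(S(add(add(Z, mul(add(SSZ, Z), add(SSZ, Z))), SSZ)))
  step 10: S(S(add(mul(add(SSZ, Z), add(SSZ, Z)), SSZ)))
  step 11: S(S(add(mul(S(add(SZ, Z)), add(SSZ, Z)), SSZ)))
  step 12: S(S(add(add(add(SSZ, Z), mul(add(SZ, Z), add(SSZ, Z))), SSZ)))
  step 13: S(S(add(add(S(add(SZ, Z)), mul(add(SZ, Z), add(SSZ, Z))), SSZ)))
  step 14: S(S(add(S(add(add(SZ, Z), mul(add(SZ, Z), add(SSZ, Z)))), SSZ)))
  step 15: S(S(S(add(add(add(SZ, Z), mul(add(SZ, Z), add(SSZ, Z))), SSZ))))
  step 16: S(S(S(add(add(S(add(Z, Z)), mul(add(SZ, Z), add(SSZ, Z))), SSZ))))
  step 17: S(S(S(add(S(add(add(Z, Z), mul(add(SZ, Z), add(SSZ, Z)))), SSZ))))
  step 18: S(S(S(S(add(add(add(Z, Z), mul(add(SZ, Z), add(SSZ, Z))), SSZ)))))
  step 19: S(S(S(S(add(add(Z, mul(add(SZ, Z), add(SSZ, Z))), SSZ)))))
  step 20: S(S(S(S(add(mul(add(SZ, Z), add(SSZ, Z)), SSZ)))))
  step 21: S(S(S(S(add(mul(S(add(Z, Z)), add(SSZ, Z)), SSZ)))))
  step 22: S(S(S(S(add(add(add(SSZ, Z), mul(add(Z, Z), add(SSZ, Z))), SSZ)))))
  step 23: S(S(S(S(add(add(S(add(SZ, Z)), mul(add(Z, Z), add(SSZ, Z))), SSZ)))))
  step 24: S(S(S(S(add(S(add(add(SZ, Z), mul(add(Z, Z), add(SSZ, Z)))), SSZ)))))
  step 25: S(S(S(S(S(add(add(add(SZ, Z), mul(add(Z, Z), add(SSZ, Z))), SSZ))))))
  step 26: S(S(S(S(S(add(add(S(add(Z, Z)), mul(add(Z, Z), add(SSZ, Z))), SSZ))))))
  step 27: S(S(S(S(S(add(S(add(add(Z, Z), mul(add(Z, Z), add(SSZ, Z)))), SSZ))))))
  step 28: S(S(S(S(S(S(add(add(add(Z, Z), mul(add(Z, Z), add(SSZ, Z))), SSZ)))))))
  step 29: S(S(S(S(S(S(add(add(Z, mul(add(Z, Z), add(SSZ, Z))), SSZ)))))))
  step 30: S(S(S(S(S(S(add(mul(add(Z, Z), add(SSZ, Z)), SSZ)))))))
  step 31: S(S(S(S(S(S(add(mul(Z, add(SSZ, Z)), SSZ)))))))
  step 32: S(S(S(S(S(S(add(Z, SSZ)))))))
  step 33: S^8(Z)

Answer: YES — reaches normal form S^8(Z) in 33 ≤ 34 steps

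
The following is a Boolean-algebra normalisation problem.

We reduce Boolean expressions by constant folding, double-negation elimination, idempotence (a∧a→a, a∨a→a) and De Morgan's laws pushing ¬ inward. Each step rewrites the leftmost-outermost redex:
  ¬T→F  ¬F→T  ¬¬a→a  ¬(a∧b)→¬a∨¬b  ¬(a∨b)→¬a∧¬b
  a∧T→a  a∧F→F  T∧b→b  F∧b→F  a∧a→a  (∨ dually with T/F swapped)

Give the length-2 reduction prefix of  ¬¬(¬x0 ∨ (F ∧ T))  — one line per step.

  start: ¬¬(¬x0 ∨ (F ∧ T))
  [1] ¬x0 ∨ (F ∧ T)
  [2] ¬x0 ∨ F

Answer: after 2 steps: ¬x0 ∨ F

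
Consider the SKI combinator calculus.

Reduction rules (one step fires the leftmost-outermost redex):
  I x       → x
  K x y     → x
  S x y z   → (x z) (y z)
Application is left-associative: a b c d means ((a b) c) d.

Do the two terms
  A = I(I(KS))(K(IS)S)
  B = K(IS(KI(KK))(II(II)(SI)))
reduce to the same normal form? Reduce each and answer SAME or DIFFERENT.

Term A:
  start: I(I(KS))(K(IS)S)
  step 1: I(KS)(K(IS)S)
  step 2: KS(K(IS)S)
  step 3: S

Term B:
  start: K(IS(KI(KK))(II(II)(SI)))
  step 1: K(S(KI(KK))(II(II)(SI)))
  step 2: K(SI(II(II)(SI)))
  step 3: K(SI(I(II)(SI)))
  step 4: K(SI(II(SI)))
  step 5: K(SI(I(SI)))
  step 6: K(SI(SI))

Answer: DIFFERENT — A ⇓ S, B ⇓ K(SI(SI))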